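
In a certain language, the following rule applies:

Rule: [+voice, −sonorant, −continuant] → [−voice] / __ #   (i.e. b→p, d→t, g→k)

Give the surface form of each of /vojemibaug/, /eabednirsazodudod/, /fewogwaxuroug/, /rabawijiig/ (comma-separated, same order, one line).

/vojemibaug/: /g/ is a voiced stop in word-final position, so it devoices to [k]. → [vojemibauk].
/eabednirsazodudod/: /d/ is a voiced stop in word-final position, so it devoices to [t]. → [eabednirsazodudot].
/fewogwaxuroug/: /g/ is a voiced stop in word-final position, so it devoices to [k]. → [fewogwaxurouk].
/rabawijiig/: /g/ is a voiced stop in word-final position, so it devoices to [k]. → [rabawijiik].

vojemibauk, eabednirsazodudot, fewogwaxurouk, rabawijiik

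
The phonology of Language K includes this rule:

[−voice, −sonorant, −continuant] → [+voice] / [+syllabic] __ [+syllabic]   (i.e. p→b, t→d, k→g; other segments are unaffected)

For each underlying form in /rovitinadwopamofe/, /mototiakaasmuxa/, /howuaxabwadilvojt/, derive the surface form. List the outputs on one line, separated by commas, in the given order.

/rovitinadwopamofe/: /t/ is a voiceless stop between vowels /i/ and /i/, so it voices to [d]. /p/ is a voiceless stop between vowels /o/ and /a/, so it voices to [b]. → [rovidinadwobamofe].
/mototiakaasmuxa/: /t/ is a voiceless stop between vowels /o/ and /o/, so it voices to [d]. /t/ is a voiceless stop between vowels /o/ and /i/, so it voices to [d]. /k/ is a voiceless stop between vowels /a/ and /a/, so it voices to [g]. → [mododiagaasmuxa].
/howuaxabwadilvojt/: the rule's environment is not met; surfaces unchanged as [howuaxabwadilvojt].

rovidinadwobamofe, mododiagaasmuxa, howuaxabwadilvojt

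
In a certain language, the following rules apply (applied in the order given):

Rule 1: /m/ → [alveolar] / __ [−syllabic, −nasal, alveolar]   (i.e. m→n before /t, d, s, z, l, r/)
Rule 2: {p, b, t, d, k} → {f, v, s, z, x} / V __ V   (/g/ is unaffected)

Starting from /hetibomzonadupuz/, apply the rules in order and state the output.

Rule 1 (nasal place assimilation): /m/ precedes the alveolar consonant /z/, so it assimilates in place to [n]. /hetibomzonadupuz/ → hetibonzonadupuz.
Rule 2 (intervocalic spirantization): /t/ is a stop between vowels /e/ and /i/, so it spirantizes to the fricative [s]. /b/ is a stop between vowels /i/ and /o/, so it spirantizes to the fricative [v]. /d/ is a stop between vowels /a/ and /u/, so it spirantizes to the fricative [z]. /p/ is a stop between vowels /u/ and /u/, so it spirantizes to the fricative [f]. /hetibonzonadupuz/ → hesivonzonazufuz.

hesivonzonazufuz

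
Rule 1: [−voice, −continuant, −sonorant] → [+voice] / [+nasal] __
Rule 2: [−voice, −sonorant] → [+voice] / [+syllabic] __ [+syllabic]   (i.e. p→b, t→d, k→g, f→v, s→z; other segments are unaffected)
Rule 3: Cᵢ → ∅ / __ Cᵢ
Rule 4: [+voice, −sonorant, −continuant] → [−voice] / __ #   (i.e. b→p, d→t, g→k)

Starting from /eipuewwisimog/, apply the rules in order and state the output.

Rule 1 (post-nasal voicing): no segment meets the environment; /eipuewwisimog/ is unchanged.
Rule 2 (intervocalic voicing): /p/ is a voiceless obstruent between vowels /i/ and /u/, so it voices to [b]. /s/ is a voiceless obstruent between vowels /i/ and /i/, so it voices to [z]. /eipuewwisimog/ → eibuewwizimog.
Rule 3 (degemination): /ww/ is a geminate; the first /w/ deletes. /eibuewwizimog/ → eibuewizimog.
Rule 4 (final devoicing): /g/ is a voiced stop in word-final position, so it devoices to [k]. /eibuewizimog/ → eibuewizimok.

eibuewizimok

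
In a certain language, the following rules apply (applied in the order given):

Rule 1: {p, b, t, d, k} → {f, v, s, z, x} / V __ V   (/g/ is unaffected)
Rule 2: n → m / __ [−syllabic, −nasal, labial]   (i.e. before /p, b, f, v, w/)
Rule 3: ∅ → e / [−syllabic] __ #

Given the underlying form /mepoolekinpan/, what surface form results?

mefooleximpane

Rule 1 (intervocalic spirantization): /p/ is a stop between vowels /e/ and /o/, so it spirantizes to the fricative [f]. /k/ is a stop between vowels /e/ and /i/, so it spirantizes to the fricative [x]. /mepoolekinpan/ → mefoolexinpan.
Rule 2 (nasal place assimilation): /n/ precedes the labial consonant /p/, so it assimilates in place to [m]. /mefoolexinpan/ → mefooleximpan.
Rule 3 (final e-epenthesis): the form ends in the consonant /n/, so [e] is inserted word-finally. /mefooleximpan/ → mefooleximpane.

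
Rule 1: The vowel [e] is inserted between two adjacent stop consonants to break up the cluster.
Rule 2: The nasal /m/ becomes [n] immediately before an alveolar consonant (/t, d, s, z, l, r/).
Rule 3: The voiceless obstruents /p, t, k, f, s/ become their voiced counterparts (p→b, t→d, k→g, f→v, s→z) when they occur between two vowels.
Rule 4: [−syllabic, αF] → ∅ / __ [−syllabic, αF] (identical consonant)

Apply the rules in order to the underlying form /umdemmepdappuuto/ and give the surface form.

Rule 1 (stop-cluster e-epenthesis): /p/ and /d/ form a stop–stop cluster, so [e] is inserted between them. /p/ and /p/ form a stop–stop cluster, so [e] is inserted between them. /umdemmepdappuuto/ → umdemmepedapepuuto.
Rule 2 (nasal place assimilation): /m/ precedes the alveolar consonant /d/, so it assimilates in place to [n]. /umdemmepedapepuuto/ → undemmepedapepuuto.
Rule 3 (intervocalic voicing): /p/ is a voiceless obstruent between vowels /e/ and /e/, so it voices to [b]. /p/ is a voiceless obstruent between vowels /a/ and /e/, so it voices to [b]. /p/ is a voiceless obstruent between vowels /e/ and /u/, so it voices to [b]. /t/ is a voiceless obstruent between vowels /u/ and /o/, so it voices to [d]. /undemmepedapepuuto/ → undemmebedabebuudo.
Rule 4 (degemination): /mm/ is a geminate; the first /m/ deletes. /undemmebedabebuudo/ → undemebedabebuudo.

undemebedabebuudo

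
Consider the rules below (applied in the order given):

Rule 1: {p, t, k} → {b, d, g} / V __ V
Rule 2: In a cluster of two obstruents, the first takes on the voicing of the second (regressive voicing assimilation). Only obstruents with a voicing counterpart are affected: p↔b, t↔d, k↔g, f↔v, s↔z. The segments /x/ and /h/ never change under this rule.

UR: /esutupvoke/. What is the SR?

Rule 1 (intervocalic voicing): /t/ is a voiceless stop between vowels /u/ and /u/, so it voices to [d]. /k/ is a voiceless stop between vowels /o/ and /e/, so it voices to [g]. /esutupvoke/ → esudupvoge.
Rule 2 (regressive voicing assimilation): /p/ precedes the voiced obstruent /v/, so it voices to [b] by assimilation. /esudupvoge/ → esudubvoge.

esudubvoge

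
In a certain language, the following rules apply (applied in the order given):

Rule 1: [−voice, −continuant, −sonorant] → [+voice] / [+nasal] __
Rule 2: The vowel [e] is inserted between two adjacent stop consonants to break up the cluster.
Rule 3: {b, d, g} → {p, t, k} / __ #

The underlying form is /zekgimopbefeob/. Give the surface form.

Rule 1 (post-nasal voicing): no segment meets the environment; /zekgimopbefeob/ is unchanged.
Rule 2 (stop-cluster e-epenthesis): /k/ and /g/ form a stop–stop cluster, so [e] is inserted between them. /p/ and /b/ form a stop–stop cluster, so [e] is inserted between them. /zekgimopbefeob/ → zekegimopebefeob.
Rule 3 (final devoicing): /b/ is a voiced stop in word-final position, so it devoices to [p]. /zekegimopebefeob/ → zekegimopebefeop.

zekegimopebefeop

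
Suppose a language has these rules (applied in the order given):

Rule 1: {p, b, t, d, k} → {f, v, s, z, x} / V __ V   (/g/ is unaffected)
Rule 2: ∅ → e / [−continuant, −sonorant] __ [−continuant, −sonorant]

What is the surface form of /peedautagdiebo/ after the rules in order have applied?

Rule 1 (intervocalic spirantization): /d/ is a stop between vowels /e/ and /a/, so it spirantizes to the fricative [z]. /t/ is a stop between vowels /u/ and /a/, so it spirantizes to the fricative [s]. /b/ is a stop between vowels /e/ and /o/, so it spirantizes to the fricative [v]. /peedautagdiebo/ → peezausagdievo.
Rule 2 (stop-cluster e-epenthesis): /g/ and /d/ form a stop–stop cluster, so [e] is inserted between them. /peezausagdievo/ → peezausagedievo.

peezausagedievo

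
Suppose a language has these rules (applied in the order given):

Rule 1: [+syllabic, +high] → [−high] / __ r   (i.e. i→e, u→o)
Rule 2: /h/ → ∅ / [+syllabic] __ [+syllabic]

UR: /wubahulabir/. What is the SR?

Rule 1 (pre-rhotic lowering): /i/ is a high vowel immediately before /r/, so it lowers to [e]. /wubahulabir/ → wubahulaber.
Rule 2 (intervocalic h-deletion): /h/ occurs between vowels /a/ and /u/, so it deletes. /wubahulaber/ → wubaulaber.

wubaulaber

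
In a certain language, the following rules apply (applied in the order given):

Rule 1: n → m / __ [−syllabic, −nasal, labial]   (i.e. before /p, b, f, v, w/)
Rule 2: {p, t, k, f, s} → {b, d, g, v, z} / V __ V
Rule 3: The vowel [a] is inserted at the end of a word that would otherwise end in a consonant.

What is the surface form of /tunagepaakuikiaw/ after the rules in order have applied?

Rule 1 (nasal place assimilation): no segment meets the environment; /tunagepaakuikiaw/ is unchanged.
Rule 2 (intervocalic voicing): /p/ is a voiceless obstruent between vowels /e/ and /a/, so it voices to [b]. /k/ is a voiceless obstruent between vowels /a/ and /u/, so it voices to [g]. /k/ is a voiceless obstruent between vowels /i/ and /i/, so it voices to [g]. /tunagepaakuikiaw/ → tunagebaaguigiaw.
Rule 3 (final a-epenthesis): the form ends in the consonant /w/, so [a] is inserted word-finally. /tunagebaaguigiaw/ → tunagebaaguigiawa.

tunagebaaguigiawa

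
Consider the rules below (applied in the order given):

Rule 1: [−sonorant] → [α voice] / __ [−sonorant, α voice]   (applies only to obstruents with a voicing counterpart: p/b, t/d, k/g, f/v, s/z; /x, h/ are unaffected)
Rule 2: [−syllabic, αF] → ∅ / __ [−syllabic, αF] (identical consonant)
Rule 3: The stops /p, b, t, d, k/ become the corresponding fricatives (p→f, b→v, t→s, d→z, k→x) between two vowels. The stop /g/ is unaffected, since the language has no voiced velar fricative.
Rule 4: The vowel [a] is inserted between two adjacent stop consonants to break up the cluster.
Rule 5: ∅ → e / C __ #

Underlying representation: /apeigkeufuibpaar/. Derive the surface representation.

Rule 1 (regressive voicing assimilation): /g/ precedes the voiceless obstruent /k/, so it devoices to [k] by assimilation. /b/ precedes the voiceless obstruent /p/, so it devoices to [p] by assimilation. /apeigkeufuibpaar/ → apeikkeufuippaar.
Rule 2 (degemination): /kk/ is a geminate; the first /k/ deletes. /pp/ is a geminate; the first /p/ deletes. /apeikkeufuippaar/ → apeikeufuipaar.
Rule 3 (intervocalic spirantization): /p/ is a stop between vowels /a/ and /e/, so it spirantizes to the fricative [f]. /k/ is a stop between vowels /i/ and /e/, so it spirantizes to the fricative [x]. /p/ is a stop between vowels /i/ and /a/, so it spirantizes to the fricative [f]. /apeikeufuipaar/ → afeixeufuifaar.
Rule 4 (stop-cluster a-epenthesis): no segment meets the environment; /afeixeufuifaar/ is unchanged.
Rule 5 (final e-epenthesis): the form ends in the consonant /r/, so [e] is inserted word-finally. /afeixeufuifaar/ → afeixeufuifaare.

afeixeufuifaare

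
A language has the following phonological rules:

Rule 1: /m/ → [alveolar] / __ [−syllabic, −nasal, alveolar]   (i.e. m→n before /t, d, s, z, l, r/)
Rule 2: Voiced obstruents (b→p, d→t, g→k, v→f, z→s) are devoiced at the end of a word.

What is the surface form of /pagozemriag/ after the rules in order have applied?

pagozenriak

Rule 1 (nasal place assimilation): /m/ precedes the alveolar consonant /r/, so it assimilates in place to [n]. /pagozemriag/ → pagozenriag.
Rule 2 (final devoicing): /g/ is a voiced obstruent in word-final position, so it devoices to [k]. /pagozenriag/ → pagozenriak.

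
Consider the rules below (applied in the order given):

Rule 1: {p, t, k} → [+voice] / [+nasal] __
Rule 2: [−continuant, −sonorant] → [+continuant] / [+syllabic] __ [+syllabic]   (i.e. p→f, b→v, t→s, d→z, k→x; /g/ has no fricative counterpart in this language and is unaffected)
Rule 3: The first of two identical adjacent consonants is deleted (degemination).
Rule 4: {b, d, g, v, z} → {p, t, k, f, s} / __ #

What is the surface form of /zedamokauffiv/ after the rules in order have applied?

Rule 1 (post-nasal voicing): no segment meets the environment; /zedamokauffiv/ is unchanged.
Rule 2 (intervocalic spirantization): /d/ is a stop between vowels /e/ and /a/, so it spirantizes to the fricative [z]. /k/ is a stop between vowels /o/ and /a/, so it spirantizes to the fricative [x]. /zedamokauffiv/ → zezamoxauffiv.
Rule 3 (degemination): /ff/ is a geminate; the first /f/ deletes. /zezamoxauffiv/ → zezamoxaufiv.
Rule 4 (final devoicing): /v/ is a voiced obstruent in word-final position, so it devoices to [f]. /zezamoxaufiv/ → zezamoxaufif.

zezamoxaufif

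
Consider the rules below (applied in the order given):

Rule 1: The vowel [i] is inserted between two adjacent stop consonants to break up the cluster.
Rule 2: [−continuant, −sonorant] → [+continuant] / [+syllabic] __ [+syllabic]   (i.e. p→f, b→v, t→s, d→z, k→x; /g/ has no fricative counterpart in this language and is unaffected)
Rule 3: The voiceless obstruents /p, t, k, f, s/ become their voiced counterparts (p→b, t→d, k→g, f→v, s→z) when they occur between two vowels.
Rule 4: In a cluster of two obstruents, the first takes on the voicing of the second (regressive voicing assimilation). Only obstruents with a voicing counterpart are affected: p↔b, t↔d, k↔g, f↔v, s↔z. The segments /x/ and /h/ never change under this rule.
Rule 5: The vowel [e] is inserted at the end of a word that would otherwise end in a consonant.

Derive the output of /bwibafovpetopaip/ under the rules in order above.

Rule 1 (stop-cluster i-epenthesis): no segment meets the environment; /bwibafovpetopaip/ is unchanged.
Rule 2 (intervocalic spirantization): /b/ is a stop between vowels /i/ and /a/, so it spirantizes to the fricative [v]. /t/ is a stop between vowels /e/ and /o/, so it spirantizes to the fricative [s]. /p/ is a stop between vowels /o/ and /a/, so it spirantizes to the fricative [f]. /bwibafovpetopaip/ → bwivafovpesofaip.
Rule 3 (intervocalic voicing): /f/ is a voiceless obstruent between vowels /a/ and /o/, so it voices to [v]. /s/ is a voiceless obstruent between vowels /e/ and /o/, so it voices to [z]. /f/ is a voiceless obstruent between vowels /o/ and /a/, so it voices to [v]. /bwivafovpesofaip/ → bwivavovpezovaip.
Rule 4 (regressive voicing assimilation): /v/ precedes the voiceless obstruent /p/, so it devoices to [f] by assimilation. /bwivavovpezovaip/ → bwivavofpezovaip.
Rule 5 (final e-epenthesis): the form ends in the consonant /p/, so [e] is inserted word-finally. /bwivavofpezovaip/ → bwivavofpezovaipe.

bwivavofpezovaipe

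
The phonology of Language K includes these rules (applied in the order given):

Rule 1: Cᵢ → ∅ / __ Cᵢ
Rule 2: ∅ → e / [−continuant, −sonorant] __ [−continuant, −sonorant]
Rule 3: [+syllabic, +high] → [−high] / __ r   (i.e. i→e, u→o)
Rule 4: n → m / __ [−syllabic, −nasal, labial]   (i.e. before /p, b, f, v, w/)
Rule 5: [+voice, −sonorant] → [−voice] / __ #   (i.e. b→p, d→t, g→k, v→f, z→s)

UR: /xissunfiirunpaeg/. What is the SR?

xisumfierumpaek

Rule 1 (degemination): /ss/ is a geminate; the first /s/ deletes. /xissunfiirunpaeg/ → xisunfiirunpaeg.
Rule 2 (stop-cluster e-epenthesis): no segment meets the environment; /xisunfiirunpaeg/ is unchanged.
Rule 3 (pre-rhotic lowering): /i/ is a high vowel immediately before /r/, so it lowers to [e]. /xisunfiirunpaeg/ → xisunfierunpaeg.
Rule 4 (nasal place assimilation): /n/ precedes the labial consonant /f/, so it assimilates in place to [m]. /n/ precedes the labial consonant /p/, so it assimilates in place to [m]. /xisunfierunpaeg/ → xisumfierumpaeg.
Rule 5 (final devoicing): /g/ is a voiced obstruent in word-final position, so it devoices to [k]. /xisumfierumpaeg/ → xisumfierumpaek.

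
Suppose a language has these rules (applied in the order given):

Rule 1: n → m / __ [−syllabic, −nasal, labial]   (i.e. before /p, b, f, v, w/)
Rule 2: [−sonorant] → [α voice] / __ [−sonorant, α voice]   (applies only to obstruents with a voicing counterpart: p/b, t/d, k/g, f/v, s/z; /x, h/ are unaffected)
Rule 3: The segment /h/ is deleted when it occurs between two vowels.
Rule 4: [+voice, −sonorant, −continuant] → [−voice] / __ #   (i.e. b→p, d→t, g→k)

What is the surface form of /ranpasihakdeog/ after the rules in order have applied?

rampasiagdeok

Rule 1 (nasal place assimilation): /n/ precedes the labial consonant /p/, so it assimilates in place to [m]. /ranpasihakdeog/ → rampasihakdeog.
Rule 2 (regressive voicing assimilation): /k/ precedes the voiced obstruent /d/, so it voices to [g] by assimilation. /rampasihakdeog/ → rampasihagdeog.
Rule 3 (intervocalic h-deletion): /h/ occurs between vowels /i/ and /a/, so it deletes. /rampasihagdeog/ → rampasiagdeog.
Rule 4 (final devoicing): /g/ is a voiced stop in word-final position, so it devoices to [k]. /rampasiagdeog/ → rampasiagdeok.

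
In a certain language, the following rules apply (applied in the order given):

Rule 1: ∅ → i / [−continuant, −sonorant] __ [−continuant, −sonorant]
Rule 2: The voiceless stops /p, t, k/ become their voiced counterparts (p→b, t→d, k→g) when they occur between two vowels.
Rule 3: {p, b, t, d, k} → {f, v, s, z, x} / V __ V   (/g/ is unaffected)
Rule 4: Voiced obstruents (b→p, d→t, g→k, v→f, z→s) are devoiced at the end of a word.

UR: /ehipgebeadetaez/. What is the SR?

ehivigeveazezaes

Rule 1 (stop-cluster i-epenthesis): /p/ and /g/ form a stop–stop cluster, so [i] is inserted between them. /ehipgebeadetaez/ → ehipigebeadetaez.
Rule 2 (intervocalic voicing): /p/ is a voiceless stop between vowels /i/ and /i/, so it voices to [b]. /t/ is a voiceless stop between vowels /e/ and /a/, so it voices to [d]. /ehipigebeadetaez/ → ehibigebeadedaez.
Rule 3 (intervocalic spirantization): /b/ is a stop between vowels /i/ and /i/, so it spirantizes to the fricative [v]. /b/ is a stop between vowels /e/ and /e/, so it spirantizes to the fricative [v]. /d/ is a stop between vowels /a/ and /e/, so it spirantizes to the fricative [z]. /d/ is a stop between vowels /e/ and /a/, so it spirantizes to the fricative [z]. /ehibigebeadedaez/ → ehivigeveazezaez.
Rule 4 (final devoicing): /z/ is a voiced obstruent in word-final position, so it devoices to [s]. /ehivigeveazezaez/ → ehivigeveazezaes.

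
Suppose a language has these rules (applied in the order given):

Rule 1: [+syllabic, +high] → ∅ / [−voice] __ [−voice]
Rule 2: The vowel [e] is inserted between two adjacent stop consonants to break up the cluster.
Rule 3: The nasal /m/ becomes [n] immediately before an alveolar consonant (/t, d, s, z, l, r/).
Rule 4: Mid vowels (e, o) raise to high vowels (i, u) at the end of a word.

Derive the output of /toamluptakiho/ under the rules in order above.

Rule 1 (high vowel syncope): /i/ is a high vowel flanked by voiceless consonants /k/ and /h/, so it deletes. /toamluptakiho/ → toamluptakho.
Rule 2 (stop-cluster e-epenthesis): /p/ and /t/ form a stop–stop cluster, so [e] is inserted between them. /toamluptakho/ → toamlupetakho.
Rule 3 (nasal place assimilation): /m/ precedes the alveolar consonant /l/, so it assimilates in place to [n]. /toamlupetakho/ → toanlupetakho.
Rule 4 (final vowel raising): /o/ is a mid vowel in word-final position, so it raises to [u]. /toanlupetakho/ → toanlupetakhu.

toanlupetakhu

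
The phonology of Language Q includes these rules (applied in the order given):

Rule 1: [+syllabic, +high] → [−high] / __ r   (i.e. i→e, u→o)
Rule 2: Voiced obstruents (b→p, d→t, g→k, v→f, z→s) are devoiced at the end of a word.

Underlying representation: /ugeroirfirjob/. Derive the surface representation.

Rule 1 (pre-rhotic lowering): /i/ is a high vowel immediately before /r/, so it lowers to [e]. /i/ is a high vowel immediately before /r/, so it lowers to [e]. /ugeroirfirjob/ → ugeroerferjob.
Rule 2 (final devoicing): /b/ is a voiced obstruent in word-final position, so it devoices to [p]. /ugeroerferjob/ → ugeroerferjop.

ugeroerferjop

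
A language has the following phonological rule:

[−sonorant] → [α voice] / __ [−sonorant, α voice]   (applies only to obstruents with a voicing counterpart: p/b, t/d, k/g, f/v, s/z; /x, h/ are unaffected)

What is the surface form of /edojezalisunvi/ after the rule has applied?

edojezalisunvi

No segment of /edojezalisunvi/ meets the structural description of the rule, so the form surfaces unchanged.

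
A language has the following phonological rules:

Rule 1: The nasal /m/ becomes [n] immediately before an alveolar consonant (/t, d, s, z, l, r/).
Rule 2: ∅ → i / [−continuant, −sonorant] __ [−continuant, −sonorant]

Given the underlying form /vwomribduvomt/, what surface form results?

vwonribiduvont

Rule 1 (nasal place assimilation): /m/ precedes the alveolar consonant /r/, so it assimilates in place to [n]. /m/ precedes the alveolar consonant /t/, so it assimilates in place to [n]. /vwomribduvomt/ → vwonribduvont.
Rule 2 (stop-cluster i-epenthesis): /b/ and /d/ form a stop–stop cluster, so [i] is inserted between them. /vwonribduvont/ → vwonribiduvont.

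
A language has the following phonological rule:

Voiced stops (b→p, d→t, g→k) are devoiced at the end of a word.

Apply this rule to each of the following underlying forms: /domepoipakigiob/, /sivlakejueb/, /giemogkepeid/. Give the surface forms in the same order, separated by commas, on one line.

/domepoipakigiob/: /b/ is a voiced stop in word-final position, so it devoices to [p]. → [domepoipakigiop].
/sivlakejueb/: /b/ is a voiced stop in word-final position, so it devoices to [p]. → [sivlakejuep].
/giemogkepeid/: /d/ is a voiced stop in word-final position, so it devoices to [t]. → [giemogkepeit].

domepoipakigiop, sivlakejuep, giemogkepeit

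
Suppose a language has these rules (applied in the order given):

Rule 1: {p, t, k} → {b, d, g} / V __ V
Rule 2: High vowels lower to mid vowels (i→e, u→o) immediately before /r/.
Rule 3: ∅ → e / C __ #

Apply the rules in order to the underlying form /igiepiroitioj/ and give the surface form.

Rule 1 (intervocalic voicing): /p/ is a voiceless stop between vowels /e/ and /i/, so it voices to [b]. /t/ is a voiceless stop between vowels /i/ and /i/, so it voices to [d]. /igiepiroitioj/ → igiebiroidioj.
Rule 2 (pre-rhotic lowering): /i/ is a high vowel immediately before /r/, so it lowers to [e]. /igiebiroidioj/ → igieberoidioj.
Rule 3 (final e-epenthesis): the form ends in the consonant /j/, so [e] is inserted word-finally. /igieberoidioj/ → igieberoidioje.

igieberoidioje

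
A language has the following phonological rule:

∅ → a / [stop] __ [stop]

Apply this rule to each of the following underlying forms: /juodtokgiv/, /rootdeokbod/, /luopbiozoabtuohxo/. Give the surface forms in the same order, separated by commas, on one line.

/juodtokgiv/: /d/ and /t/ form a stop–stop cluster, so [a] is inserted between them. /k/ and /g/ form a stop–stop cluster, so [a] is inserted between them. → [juodatokagiv].
/rootdeokbod/: /t/ and /d/ form a stop–stop cluster, so [a] is inserted between them. /k/ and /b/ form a stop–stop cluster, so [a] is inserted between them. → [rootadeokabod].
/luopbiozoabtuohxo/: /p/ and /b/ form a stop–stop cluster, so [a] is inserted between them. /b/ and /t/ form a stop–stop cluster, so [a] is inserted between them. → [luopabiozoabatuohxo].

juodatokagiv, rootadeokabod, luopabiozoabatuohxo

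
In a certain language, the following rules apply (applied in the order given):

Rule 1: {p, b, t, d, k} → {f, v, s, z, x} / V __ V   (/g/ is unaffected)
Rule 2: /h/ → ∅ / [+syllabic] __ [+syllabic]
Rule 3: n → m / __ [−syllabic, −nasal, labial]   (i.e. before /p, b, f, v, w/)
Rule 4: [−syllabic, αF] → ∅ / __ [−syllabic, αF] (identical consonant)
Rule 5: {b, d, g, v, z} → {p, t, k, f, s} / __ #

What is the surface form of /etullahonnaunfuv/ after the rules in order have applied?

esulaonaumfuf

Rule 1 (intervocalic spirantization): /t/ is a stop between vowels /e/ and /u/, so it spirantizes to the fricative [s]. /etullahonnaunfuv/ → esullahonnaunfuv.
Rule 2 (intervocalic h-deletion): /h/ occurs between vowels /a/ and /o/, so it deletes. /esullahonnaunfuv/ → esullaonnaunfuv.
Rule 3 (nasal place assimilation): /n/ precedes the labial consonant /f/, so it assimilates in place to [m]. /esullaonnaunfuv/ → esullaonnaumfuv.
Rule 4 (degemination): /ll/ is a geminate; the first /l/ deletes. /nn/ is a geminate; the first /n/ deletes. /esullaonnaumfuv/ → esulaonaumfuv.
Rule 5 (final devoicing): /v/ is a voiced obstruent in word-final position, so it devoices to [f]. /esulaonaumfuv/ → esulaonaumfuf.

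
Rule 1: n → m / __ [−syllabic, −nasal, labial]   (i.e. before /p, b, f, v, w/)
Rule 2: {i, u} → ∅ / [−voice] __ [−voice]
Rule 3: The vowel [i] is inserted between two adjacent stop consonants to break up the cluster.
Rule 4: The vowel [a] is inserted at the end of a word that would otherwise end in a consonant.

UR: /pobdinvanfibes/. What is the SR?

Rule 1 (nasal place assimilation): /n/ precedes the labial consonant /v/, so it assimilates in place to [m]. /n/ precedes the labial consonant /f/, so it assimilates in place to [m]. /pobdinvanfibes/ → pobdimvamfibes.
Rule 2 (high vowel syncope): no segment meets the environment; /pobdimvamfibes/ is unchanged.
Rule 3 (stop-cluster i-epenthesis): /b/ and /d/ form a stop–stop cluster, so [i] is inserted between them. /pobdimvamfibes/ → pobidimvamfibes.
Rule 4 (final a-epenthesis): the form ends in the consonant /s/, so [a] is inserted word-finally. /pobidimvamfibes/ → pobidimvamfibesa.

pobidimvamfibesa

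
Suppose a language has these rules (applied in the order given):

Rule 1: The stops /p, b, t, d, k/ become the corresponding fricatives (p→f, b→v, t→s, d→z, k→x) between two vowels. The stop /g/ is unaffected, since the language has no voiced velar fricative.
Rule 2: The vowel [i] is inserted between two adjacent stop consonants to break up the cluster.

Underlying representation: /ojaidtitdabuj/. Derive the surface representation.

ojaidititidavuj

Rule 1 (intervocalic spirantization): /b/ is a stop between vowels /a/ and /u/, so it spirantizes to the fricative [v]. /ojaidtitdabuj/ → ojaidtitdavuj.
Rule 2 (stop-cluster i-epenthesis): /d/ and /t/ form a stop–stop cluster, so [i] is inserted between them. /t/ and /d/ form a stop–stop cluster, so [i] is inserted between them. /ojaidtitdavuj/ → ojaidititidavuj.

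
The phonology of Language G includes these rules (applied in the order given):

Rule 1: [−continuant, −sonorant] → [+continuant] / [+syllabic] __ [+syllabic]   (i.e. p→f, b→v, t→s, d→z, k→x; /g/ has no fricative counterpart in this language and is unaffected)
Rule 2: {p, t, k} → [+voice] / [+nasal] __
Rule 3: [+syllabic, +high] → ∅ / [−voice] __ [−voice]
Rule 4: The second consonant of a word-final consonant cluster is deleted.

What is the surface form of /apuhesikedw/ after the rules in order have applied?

Rule 1 (intervocalic spirantization): /p/ is a stop between vowels /a/ and /u/, so it spirantizes to the fricative [f]. /k/ is a stop between vowels /i/ and /e/, so it spirantizes to the fricative [x]. /apuhesikedw/ → afuhesixedw.
Rule 2 (post-nasal voicing): no segment meets the environment; /afuhesixedw/ is unchanged.
Rule 3 (high vowel syncope): /u/ is a high vowel flanked by voiceless consonants /f/ and /h/, so it deletes. /i/ is a high vowel flanked by voiceless consonants /s/ and /x/, so it deletes. /afuhesixedw/ → afhesxedw.
Rule 4 (final cluster simplification): /w/ is the second consonant of a word-final cluster /dw/, so it deletes. /afhesxedw/ → afhesxed.

afhesxed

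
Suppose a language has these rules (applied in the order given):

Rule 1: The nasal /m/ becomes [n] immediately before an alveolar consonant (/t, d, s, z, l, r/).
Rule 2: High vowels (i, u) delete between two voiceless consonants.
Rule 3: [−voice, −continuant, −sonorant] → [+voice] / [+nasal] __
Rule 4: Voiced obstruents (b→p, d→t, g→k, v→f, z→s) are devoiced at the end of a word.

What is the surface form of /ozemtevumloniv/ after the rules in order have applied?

Rule 1 (nasal place assimilation): /m/ precedes the alveolar consonant /t/, so it assimilates in place to [n]. /m/ precedes the alveolar consonant /l/, so it assimilates in place to [n]. /ozemtevumloniv/ → ozentevunloniv.
Rule 2 (high vowel syncope): no segment meets the environment; /ozentevunloniv/ is unchanged.
Rule 3 (post-nasal voicing): /t/ is a voiceless stop immediately after the nasal /n/, so it voices to [d]. /ozentevunloniv/ → ozendevunloniv.
Rule 4 (final devoicing): /v/ is a voiced obstruent in word-final position, so it devoices to [f]. /ozendevunloniv/ → ozendevunlonif.

ozendevunlonif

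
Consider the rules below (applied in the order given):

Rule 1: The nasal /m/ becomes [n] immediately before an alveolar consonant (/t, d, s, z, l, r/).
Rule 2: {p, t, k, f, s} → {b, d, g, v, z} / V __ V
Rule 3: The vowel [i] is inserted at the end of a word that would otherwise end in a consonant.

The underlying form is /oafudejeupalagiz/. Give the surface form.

Rule 1 (nasal place assimilation): no segment meets the environment; /oafudejeupalagiz/ is unchanged.
Rule 2 (intervocalic voicing): /f/ is a voiceless obstruent between vowels /a/ and /u/, so it voices to [v]. /p/ is a voiceless obstruent between vowels /u/ and /a/, so it voices to [b]. /oafudejeupalagiz/ → oavudejeubalagiz.
Rule 3 (final i-epenthesis): the form ends in the consonant /z/, so [i] is inserted word-finally. /oavudejeubalagiz/ → oavudejeubalagizi.

oavudejeubalagizi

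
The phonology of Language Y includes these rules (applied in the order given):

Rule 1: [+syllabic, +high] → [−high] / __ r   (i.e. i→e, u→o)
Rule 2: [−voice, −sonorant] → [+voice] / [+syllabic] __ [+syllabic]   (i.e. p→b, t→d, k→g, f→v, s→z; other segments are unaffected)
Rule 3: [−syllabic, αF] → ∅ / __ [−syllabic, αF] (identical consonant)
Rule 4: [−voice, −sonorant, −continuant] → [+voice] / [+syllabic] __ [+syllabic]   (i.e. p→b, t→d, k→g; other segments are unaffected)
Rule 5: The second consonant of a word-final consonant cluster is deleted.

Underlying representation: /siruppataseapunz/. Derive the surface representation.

serubadazeabun

Rule 1 (pre-rhotic lowering): /i/ is a high vowel immediately before /r/, so it lowers to [e]. /siruppataseapunz/ → seruppataseapunz.
Rule 2 (intervocalic voicing): /t/ is a voiceless obstruent between vowels /a/ and /a/, so it voices to [d]. /s/ is a voiceless obstruent between vowels /a/ and /e/, so it voices to [z]. /p/ is a voiceless obstruent between vowels /a/ and /u/, so it voices to [b]. /seruppataseapunz/ → seruppadazeabunz.
Rule 3 (degemination): /pp/ is a geminate; the first /p/ deletes. /seruppadazeabunz/ → serupadazeabunz.
Rule 4 (intervocalic voicing): /p/ is a voiceless stop between vowels /u/ and /a/, so it voices to [b]. /serupadazeabunz/ → serubadazeabunz.
Rule 5 (final cluster simplification): /z/ is the second consonant of a word-final cluster /nz/, so it deletes. /serubadazeabunz/ → serubadazeabun.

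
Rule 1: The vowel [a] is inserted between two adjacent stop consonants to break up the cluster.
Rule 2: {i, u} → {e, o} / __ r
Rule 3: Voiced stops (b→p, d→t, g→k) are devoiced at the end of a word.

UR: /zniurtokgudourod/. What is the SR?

Rule 1 (stop-cluster a-epenthesis): /k/ and /g/ form a stop–stop cluster, so [a] is inserted between them. /zniurtokgudourod/ → zniurtokagudourod.
Rule 2 (pre-rhotic lowering): /u/ is a high vowel immediately before /r/, so it lowers to [o]. /u/ is a high vowel immediately before /r/, so it lowers to [o]. /zniurtokagudourod/ → zniortokagudoorod.
Rule 3 (final devoicing): /d/ is a voiced stop in word-final position, so it devoices to [t]. /zniortokagudoorod/ → zniortokagudoorot.

zniortokagudoorot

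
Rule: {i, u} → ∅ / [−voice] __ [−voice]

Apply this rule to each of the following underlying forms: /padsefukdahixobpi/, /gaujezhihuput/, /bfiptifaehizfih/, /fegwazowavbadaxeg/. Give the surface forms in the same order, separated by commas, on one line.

/padsefukdahixobpi/: /u/ is a high vowel flanked by voiceless consonants /f/ and /k/, so it deletes. /i/ is a high vowel flanked by voiceless consonants /h/ and /x/, so it deletes. → [padsefkdahxobpi].
/gaujezhihuput/: /i/ is a high vowel flanked by voiceless consonants /h/ and /h/, so it deletes. /u/ is a high vowel flanked by voiceless consonants /h/ and /p/, so it deletes. /u/ is a high vowel flanked by voiceless consonants /p/ and /t/, so it deletes. → [gaujezhhpt].
/bfiptifaehizfih/: /i/ is a high vowel flanked by voiceless consonants /f/ and /p/, so it deletes. /i/ is a high vowel flanked by voiceless consonants /t/ and /f/, so it deletes. /i/ is a high vowel flanked by voiceless consonants /f/ and /h/, so it deletes. → [bfptfaehizfh].
/fegwazowavbadaxeg/: the rule's environment is not met; surfaces unchanged as [fegwazowavbadaxeg].

padsefkdahxobpi, gaujezhhpt, bfptfaehizfh, fegwazowavbadaxeg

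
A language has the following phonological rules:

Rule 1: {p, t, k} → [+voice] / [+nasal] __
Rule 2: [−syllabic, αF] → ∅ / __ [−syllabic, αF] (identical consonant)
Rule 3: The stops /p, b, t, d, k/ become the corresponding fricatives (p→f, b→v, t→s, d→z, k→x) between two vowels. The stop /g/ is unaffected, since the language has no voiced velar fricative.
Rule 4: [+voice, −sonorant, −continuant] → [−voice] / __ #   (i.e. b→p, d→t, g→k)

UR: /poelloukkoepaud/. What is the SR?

Rule 1 (post-nasal voicing): no segment meets the environment; /poelloukkoepaud/ is unchanged.
Rule 2 (degemination): /ll/ is a geminate; the first /l/ deletes. /kk/ is a geminate; the first /k/ deletes. /poelloukkoepaud/ → poeloukoepaud.
Rule 3 (intervocalic spirantization): /k/ is a stop between vowels /u/ and /o/, so it spirantizes to the fricative [x]. /p/ is a stop between vowels /e/ and /a/, so it spirantizes to the fricative [f]. /poeloukoepaud/ → poelouxoefaud.
Rule 4 (final devoicing): /d/ is a voiced stop in word-final position, so it devoices to [t]. /poelouxoefaud/ → poelouxoefaut.

poelouxoefaut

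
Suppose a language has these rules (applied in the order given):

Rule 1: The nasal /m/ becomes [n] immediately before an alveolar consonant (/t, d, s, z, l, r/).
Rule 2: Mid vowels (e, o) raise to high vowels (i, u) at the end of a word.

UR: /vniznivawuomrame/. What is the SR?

vniznivawuonrami

Rule 1 (nasal place assimilation): /m/ precedes the alveolar consonant /r/, so it assimilates in place to [n]. /vniznivawuomrame/ → vniznivawuonrame.
Rule 2 (final vowel raising): /e/ is a mid vowel in word-final position, so it raises to [i]. /vniznivawuonrame/ → vniznivawuonrami.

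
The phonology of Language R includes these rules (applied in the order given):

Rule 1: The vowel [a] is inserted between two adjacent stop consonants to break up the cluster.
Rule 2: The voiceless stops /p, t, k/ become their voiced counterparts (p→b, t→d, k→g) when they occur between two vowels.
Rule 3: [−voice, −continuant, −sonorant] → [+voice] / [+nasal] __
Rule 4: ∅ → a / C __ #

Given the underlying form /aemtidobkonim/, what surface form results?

aemdidobagonima

Rule 1 (stop-cluster a-epenthesis): /b/ and /k/ form a stop–stop cluster, so [a] is inserted between them. /aemtidobkonim/ → aemtidobakonim.
Rule 2 (intervocalic voicing): /k/ is a voiceless stop between vowels /a/ and /o/, so it voices to [g]. /aemtidobakonim/ → aemtidobagonim.
Rule 3 (post-nasal voicing): /t/ is a voiceless stop immediately after the nasal /m/, so it voices to [d]. /aemtidobagonim/ → aemdidobagonim.
Rule 4 (final a-epenthesis): the form ends in the consonant /m/, so [a] is inserted word-finally. /aemdidobagonim/ → aemdidobagonima.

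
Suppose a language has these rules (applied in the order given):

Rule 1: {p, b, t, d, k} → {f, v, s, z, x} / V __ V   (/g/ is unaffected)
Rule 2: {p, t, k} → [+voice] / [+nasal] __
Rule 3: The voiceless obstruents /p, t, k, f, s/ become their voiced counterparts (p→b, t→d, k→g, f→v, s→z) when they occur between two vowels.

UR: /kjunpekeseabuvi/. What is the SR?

Rule 1 (intervocalic spirantization): /k/ is a stop between vowels /e/ and /e/, so it spirantizes to the fricative [x]. /b/ is a stop between vowels /a/ and /u/, so it spirantizes to the fricative [v]. /kjunpekeseabuvi/ → kjunpexeseavuvi.
Rule 2 (post-nasal voicing): /p/ is a voiceless stop immediately after the nasal /n/, so it voices to [b]. /kjunpexeseavuvi/ → kjunbexeseavuvi.
Rule 3 (intervocalic voicing): /s/ is a voiceless obstruent between vowels /e/ and /e/, so it voices to [z]. /kjunbexeseavuvi/ → kjunbexezeavuvi.

kjunbexezeavuvi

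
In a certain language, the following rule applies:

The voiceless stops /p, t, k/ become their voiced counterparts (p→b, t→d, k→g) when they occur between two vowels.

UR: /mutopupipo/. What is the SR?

/t/ is a voiceless stop between vowels /u/ and /o/, so it voices to [d].
/p/ is a voiceless stop between vowels /o/ and /u/, so it voices to [b].
/p/ is a voiceless stop between vowels /u/ and /i/, so it voices to [b].
/p/ is a voiceless stop between vowels /i/ and /o/, so it voices to [b].
Surface form: [mudobubibo].

mudobubibo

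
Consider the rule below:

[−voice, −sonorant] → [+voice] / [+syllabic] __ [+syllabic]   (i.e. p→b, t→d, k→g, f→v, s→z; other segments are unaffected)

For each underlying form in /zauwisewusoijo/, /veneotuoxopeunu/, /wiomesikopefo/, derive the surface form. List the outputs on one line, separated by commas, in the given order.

zauwizewuzoijo, veneoduoxobeunu, wiomezigobevo

/zauwisewusoijo/: /s/ is a voiceless obstruent between vowels /i/ and /e/, so it voices to [z]. /s/ is a voiceless obstruent between vowels /u/ and /o/, so it voices to [z]. → [zauwizewuzoijo].
/veneotuoxopeunu/: /t/ is a voiceless obstruent between vowels /o/ and /u/, so it voices to [d]. /p/ is a voiceless obstruent between vowels /o/ and /e/, so it voices to [b]. → [veneoduoxobeunu].
/wiomesikopefo/: /s/ is a voiceless obstruent between vowels /e/ and /i/, so it voices to [z]. /k/ is a voiceless obstruent between vowels /i/ and /o/, so it voices to [g]. /p/ is a voiceless obstruent between vowels /o/ and /e/, so it voices to [b]. /f/ is a voiceless obstruent between vowels /e/ and /o/, so it voices to [v]. → [wiomezigobevo].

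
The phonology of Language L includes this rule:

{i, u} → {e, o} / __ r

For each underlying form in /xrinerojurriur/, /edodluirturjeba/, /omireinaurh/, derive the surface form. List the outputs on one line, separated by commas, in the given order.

xrinerojorrior, edodluertorjeba, omereinaorh

/xrinerojurriur/: /u/ is a high vowel immediately before /r/, so it lowers to [o]. /u/ is a high vowel immediately before /r/, so it lowers to [o]. → [xrinerojorrior].
/edodluirturjeba/: /i/ is a high vowel immediately before /r/, so it lowers to [e]. /u/ is a high vowel immediately before /r/, so it lowers to [o]. → [edodluertorjeba].
/omireinaurh/: /i/ is a high vowel immediately before /r/, so it lowers to [e]. /u/ is a high vowel immediately before /r/, so it lowers to [o]. → [omereinaorh].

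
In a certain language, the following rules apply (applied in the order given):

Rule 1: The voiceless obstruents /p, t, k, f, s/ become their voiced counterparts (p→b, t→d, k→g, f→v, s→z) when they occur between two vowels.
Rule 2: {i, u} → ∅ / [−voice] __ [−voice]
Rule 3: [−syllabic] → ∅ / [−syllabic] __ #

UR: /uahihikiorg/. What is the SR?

Rule 1 (intervocalic voicing): /k/ is a voiceless obstruent between vowels /i/ and /i/, so it voices to [g]. /uahihikiorg/ → uahihigiorg.
Rule 2 (high vowel syncope): /i/ is a high vowel flanked by voiceless consonants /h/ and /h/, so it deletes. /uahihigiorg/ → uahhigiorg.
Rule 3 (final cluster simplification): /g/ is the second consonant of a word-final cluster /rg/, so it deletes. /uahhigiorg/ → uahhigior.

uahhigior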